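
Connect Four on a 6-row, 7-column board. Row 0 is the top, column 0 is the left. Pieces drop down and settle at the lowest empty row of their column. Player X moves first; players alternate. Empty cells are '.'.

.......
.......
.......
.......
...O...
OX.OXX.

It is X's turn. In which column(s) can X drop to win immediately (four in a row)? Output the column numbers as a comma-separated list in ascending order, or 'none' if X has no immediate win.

Answer: none

Derivation:
col 0: drop X → no win
col 1: drop X → no win
col 2: drop X → no win
col 3: drop X → no win
col 4: drop X → no win
col 5: drop X → no win
col 6: drop X → no win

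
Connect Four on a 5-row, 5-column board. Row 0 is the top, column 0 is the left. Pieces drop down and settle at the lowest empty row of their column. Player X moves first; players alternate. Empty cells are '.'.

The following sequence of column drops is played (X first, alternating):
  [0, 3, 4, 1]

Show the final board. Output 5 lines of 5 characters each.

Move 1: X drops in col 0, lands at row 4
Move 2: O drops in col 3, lands at row 4
Move 3: X drops in col 4, lands at row 4
Move 4: O drops in col 1, lands at row 4

Answer: .....
.....
.....
.....
XO.OX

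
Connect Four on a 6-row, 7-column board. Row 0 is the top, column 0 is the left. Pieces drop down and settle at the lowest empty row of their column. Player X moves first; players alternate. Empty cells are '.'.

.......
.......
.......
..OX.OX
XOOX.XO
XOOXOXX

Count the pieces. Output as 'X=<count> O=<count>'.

X=9 O=8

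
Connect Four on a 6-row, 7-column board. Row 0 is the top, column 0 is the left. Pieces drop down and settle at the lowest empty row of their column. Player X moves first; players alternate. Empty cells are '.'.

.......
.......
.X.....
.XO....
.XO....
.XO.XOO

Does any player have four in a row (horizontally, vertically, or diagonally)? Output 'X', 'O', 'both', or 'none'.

X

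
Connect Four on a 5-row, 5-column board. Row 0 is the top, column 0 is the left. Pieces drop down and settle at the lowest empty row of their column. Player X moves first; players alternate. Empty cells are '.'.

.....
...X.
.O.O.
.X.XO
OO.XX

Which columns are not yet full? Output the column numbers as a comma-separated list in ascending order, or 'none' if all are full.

col 0: top cell = '.' → open
col 1: top cell = '.' → open
col 2: top cell = '.' → open
col 3: top cell = '.' → open
col 4: top cell = '.' → open

Answer: 0,1,2,3,4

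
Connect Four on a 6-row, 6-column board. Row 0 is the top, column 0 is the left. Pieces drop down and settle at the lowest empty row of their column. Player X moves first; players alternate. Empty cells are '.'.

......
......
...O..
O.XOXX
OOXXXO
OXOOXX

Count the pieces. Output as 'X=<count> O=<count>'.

X=9 O=9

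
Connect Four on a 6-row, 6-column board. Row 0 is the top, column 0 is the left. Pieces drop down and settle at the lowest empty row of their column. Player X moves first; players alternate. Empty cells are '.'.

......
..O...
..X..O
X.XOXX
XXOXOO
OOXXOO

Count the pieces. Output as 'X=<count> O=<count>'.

X=10 O=10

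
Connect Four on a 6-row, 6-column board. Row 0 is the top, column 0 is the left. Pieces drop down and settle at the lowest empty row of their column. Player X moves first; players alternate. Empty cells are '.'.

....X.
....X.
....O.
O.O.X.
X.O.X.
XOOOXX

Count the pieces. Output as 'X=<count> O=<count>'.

X=8 O=7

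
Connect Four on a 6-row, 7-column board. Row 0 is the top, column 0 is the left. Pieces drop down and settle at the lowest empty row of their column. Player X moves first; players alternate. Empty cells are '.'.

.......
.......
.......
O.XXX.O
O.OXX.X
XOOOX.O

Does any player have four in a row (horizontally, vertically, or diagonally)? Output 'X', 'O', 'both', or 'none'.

none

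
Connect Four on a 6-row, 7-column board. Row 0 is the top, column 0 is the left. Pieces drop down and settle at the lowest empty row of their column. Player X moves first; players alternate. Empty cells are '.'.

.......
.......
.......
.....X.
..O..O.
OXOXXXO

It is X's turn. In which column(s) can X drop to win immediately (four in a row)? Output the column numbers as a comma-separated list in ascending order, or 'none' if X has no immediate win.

col 0: drop X → no win
col 1: drop X → no win
col 2: drop X → no win
col 3: drop X → no win
col 4: drop X → no win
col 5: drop X → no win
col 6: drop X → no win

Answer: none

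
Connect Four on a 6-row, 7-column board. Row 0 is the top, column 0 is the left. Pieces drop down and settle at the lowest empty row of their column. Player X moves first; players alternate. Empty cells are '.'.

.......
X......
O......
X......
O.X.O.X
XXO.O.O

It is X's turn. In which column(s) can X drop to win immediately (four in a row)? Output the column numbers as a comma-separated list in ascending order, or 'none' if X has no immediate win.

col 0: drop X → no win
col 1: drop X → no win
col 2: drop X → no win
col 3: drop X → no win
col 4: drop X → no win
col 5: drop X → no win
col 6: drop X → no win

Answer: none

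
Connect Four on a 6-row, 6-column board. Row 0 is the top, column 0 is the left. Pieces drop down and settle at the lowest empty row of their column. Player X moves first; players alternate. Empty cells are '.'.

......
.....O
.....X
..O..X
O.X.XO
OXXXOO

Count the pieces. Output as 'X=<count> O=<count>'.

X=7 O=7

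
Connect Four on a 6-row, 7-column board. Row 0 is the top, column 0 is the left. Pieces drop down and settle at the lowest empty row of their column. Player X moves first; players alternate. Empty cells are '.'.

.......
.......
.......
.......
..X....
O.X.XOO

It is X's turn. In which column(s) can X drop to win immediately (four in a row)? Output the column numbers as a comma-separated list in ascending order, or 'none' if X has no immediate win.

col 0: drop X → no win
col 1: drop X → no win
col 2: drop X → no win
col 3: drop X → no win
col 4: drop X → no win
col 5: drop X → no win
col 6: drop X → no win

Answer: none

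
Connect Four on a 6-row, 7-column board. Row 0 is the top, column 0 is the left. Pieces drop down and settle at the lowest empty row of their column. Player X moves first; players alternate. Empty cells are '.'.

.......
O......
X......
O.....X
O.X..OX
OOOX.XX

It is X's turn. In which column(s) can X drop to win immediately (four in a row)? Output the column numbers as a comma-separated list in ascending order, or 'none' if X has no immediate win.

Answer: 4,6

Derivation:
col 0: drop X → no win
col 1: drop X → no win
col 2: drop X → no win
col 3: drop X → no win
col 4: drop X → WIN!
col 5: drop X → no win
col 6: drop X → WIN!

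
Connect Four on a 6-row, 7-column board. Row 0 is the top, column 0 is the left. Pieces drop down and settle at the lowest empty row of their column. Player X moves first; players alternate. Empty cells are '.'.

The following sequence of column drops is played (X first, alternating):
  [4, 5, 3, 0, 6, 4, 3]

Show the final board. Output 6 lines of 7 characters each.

Move 1: X drops in col 4, lands at row 5
Move 2: O drops in col 5, lands at row 5
Move 3: X drops in col 3, lands at row 5
Move 4: O drops in col 0, lands at row 5
Move 5: X drops in col 6, lands at row 5
Move 6: O drops in col 4, lands at row 4
Move 7: X drops in col 3, lands at row 4

Answer: .......
.......
.......
.......
...XO..
O..XXOX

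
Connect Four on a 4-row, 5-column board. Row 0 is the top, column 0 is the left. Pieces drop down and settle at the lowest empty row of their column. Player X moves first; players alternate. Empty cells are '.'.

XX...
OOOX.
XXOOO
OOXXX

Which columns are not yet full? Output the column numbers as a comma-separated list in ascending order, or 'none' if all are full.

Answer: 2,3,4

Derivation:
col 0: top cell = 'X' → FULL
col 1: top cell = 'X' → FULL
col 2: top cell = '.' → open
col 3: top cell = '.' → open
col 4: top cell = '.' → open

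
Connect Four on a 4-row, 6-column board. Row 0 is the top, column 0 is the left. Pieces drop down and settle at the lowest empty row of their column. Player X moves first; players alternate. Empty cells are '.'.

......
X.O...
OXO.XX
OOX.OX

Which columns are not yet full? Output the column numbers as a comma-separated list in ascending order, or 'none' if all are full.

col 0: top cell = '.' → open
col 1: top cell = '.' → open
col 2: top cell = '.' → open
col 3: top cell = '.' → open
col 4: top cell = '.' → open
col 5: top cell = '.' → open

Answer: 0,1,2,3,4,5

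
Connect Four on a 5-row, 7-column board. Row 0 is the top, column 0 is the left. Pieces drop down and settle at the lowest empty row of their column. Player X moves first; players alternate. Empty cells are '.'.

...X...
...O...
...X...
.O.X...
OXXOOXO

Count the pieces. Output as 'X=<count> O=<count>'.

X=6 O=6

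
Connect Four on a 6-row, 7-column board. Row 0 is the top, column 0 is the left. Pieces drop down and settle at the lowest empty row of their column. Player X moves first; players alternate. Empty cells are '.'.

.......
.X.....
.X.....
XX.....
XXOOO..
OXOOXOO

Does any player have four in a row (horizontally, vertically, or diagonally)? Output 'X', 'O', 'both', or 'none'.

X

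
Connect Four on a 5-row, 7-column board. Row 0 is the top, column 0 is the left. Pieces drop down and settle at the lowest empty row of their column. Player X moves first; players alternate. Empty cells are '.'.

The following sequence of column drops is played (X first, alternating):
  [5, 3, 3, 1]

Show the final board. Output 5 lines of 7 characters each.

Answer: .......
.......
.......
...X...
.O.O.X.

Derivation:
Move 1: X drops in col 5, lands at row 4
Move 2: O drops in col 3, lands at row 4
Move 3: X drops in col 3, lands at row 3
Move 4: O drops in col 1, lands at row 4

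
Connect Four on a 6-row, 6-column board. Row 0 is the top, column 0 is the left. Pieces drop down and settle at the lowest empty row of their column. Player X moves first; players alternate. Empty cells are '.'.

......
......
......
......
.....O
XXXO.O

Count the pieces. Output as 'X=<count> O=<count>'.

X=3 O=3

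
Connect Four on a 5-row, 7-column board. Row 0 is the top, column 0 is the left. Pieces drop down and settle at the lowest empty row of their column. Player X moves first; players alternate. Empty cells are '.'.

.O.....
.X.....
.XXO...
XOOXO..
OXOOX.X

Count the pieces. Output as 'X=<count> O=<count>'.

X=8 O=8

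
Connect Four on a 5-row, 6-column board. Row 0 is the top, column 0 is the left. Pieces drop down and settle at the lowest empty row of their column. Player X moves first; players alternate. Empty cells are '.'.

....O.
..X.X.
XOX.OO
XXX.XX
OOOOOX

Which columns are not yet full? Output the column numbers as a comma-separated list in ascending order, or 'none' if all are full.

Answer: 0,1,2,3,5

Derivation:
col 0: top cell = '.' → open
col 1: top cell = '.' → open
col 2: top cell = '.' → open
col 3: top cell = '.' → open
col 4: top cell = 'O' → FULL
col 5: top cell = '.' → open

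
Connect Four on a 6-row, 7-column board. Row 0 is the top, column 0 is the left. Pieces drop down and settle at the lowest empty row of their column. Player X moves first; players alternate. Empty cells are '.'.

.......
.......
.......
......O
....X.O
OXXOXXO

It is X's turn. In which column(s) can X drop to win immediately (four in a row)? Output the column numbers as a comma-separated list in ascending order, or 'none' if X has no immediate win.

col 0: drop X → no win
col 1: drop X → no win
col 2: drop X → no win
col 3: drop X → no win
col 4: drop X → no win
col 5: drop X → no win
col 6: drop X → no win

Answer: none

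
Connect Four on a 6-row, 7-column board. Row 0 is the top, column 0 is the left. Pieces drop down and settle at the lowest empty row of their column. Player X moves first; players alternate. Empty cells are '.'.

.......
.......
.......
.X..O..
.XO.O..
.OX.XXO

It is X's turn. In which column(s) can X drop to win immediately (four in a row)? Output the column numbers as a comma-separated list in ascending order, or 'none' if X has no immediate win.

col 0: drop X → no win
col 1: drop X → no win
col 2: drop X → no win
col 3: drop X → WIN!
col 4: drop X → no win
col 5: drop X → no win
col 6: drop X → no win

Answer: 3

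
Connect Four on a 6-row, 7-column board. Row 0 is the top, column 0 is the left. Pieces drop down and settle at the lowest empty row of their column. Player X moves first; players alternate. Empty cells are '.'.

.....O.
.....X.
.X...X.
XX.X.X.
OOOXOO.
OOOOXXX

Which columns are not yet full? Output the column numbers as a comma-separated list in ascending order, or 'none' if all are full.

Answer: 0,1,2,3,4,6

Derivation:
col 0: top cell = '.' → open
col 1: top cell = '.' → open
col 2: top cell = '.' → open
col 3: top cell = '.' → open
col 4: top cell = '.' → open
col 5: top cell = 'O' → FULL
col 6: top cell = '.' → open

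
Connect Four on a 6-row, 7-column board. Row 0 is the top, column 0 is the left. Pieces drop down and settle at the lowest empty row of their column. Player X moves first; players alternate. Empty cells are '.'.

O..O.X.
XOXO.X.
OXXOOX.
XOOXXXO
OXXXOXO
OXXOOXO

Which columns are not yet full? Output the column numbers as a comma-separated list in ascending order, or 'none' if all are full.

col 0: top cell = 'O' → FULL
col 1: top cell = '.' → open
col 2: top cell = '.' → open
col 3: top cell = 'O' → FULL
col 4: top cell = '.' → open
col 5: top cell = 'X' → FULL
col 6: top cell = '.' → open

Answer: 1,2,4,6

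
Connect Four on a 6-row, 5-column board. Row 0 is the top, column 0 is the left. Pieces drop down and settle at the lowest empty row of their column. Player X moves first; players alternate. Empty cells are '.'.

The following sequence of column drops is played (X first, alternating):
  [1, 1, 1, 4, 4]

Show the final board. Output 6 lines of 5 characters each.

Move 1: X drops in col 1, lands at row 5
Move 2: O drops in col 1, lands at row 4
Move 3: X drops in col 1, lands at row 3
Move 4: O drops in col 4, lands at row 5
Move 5: X drops in col 4, lands at row 4

Answer: .....
.....
.....
.X...
.O..X
.X..O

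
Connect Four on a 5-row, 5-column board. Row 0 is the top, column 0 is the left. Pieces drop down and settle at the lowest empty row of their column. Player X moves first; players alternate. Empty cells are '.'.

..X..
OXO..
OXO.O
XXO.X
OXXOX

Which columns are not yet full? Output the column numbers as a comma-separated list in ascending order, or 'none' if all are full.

col 0: top cell = '.' → open
col 1: top cell = '.' → open
col 2: top cell = 'X' → FULL
col 3: top cell = '.' → open
col 4: top cell = '.' → open

Answer: 0,1,3,4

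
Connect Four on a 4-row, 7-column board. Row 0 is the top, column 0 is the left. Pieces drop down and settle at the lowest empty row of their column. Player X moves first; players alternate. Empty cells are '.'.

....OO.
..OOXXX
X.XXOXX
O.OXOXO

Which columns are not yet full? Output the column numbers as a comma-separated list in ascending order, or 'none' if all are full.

col 0: top cell = '.' → open
col 1: top cell = '.' → open
col 2: top cell = '.' → open
col 3: top cell = '.' → open
col 4: top cell = 'O' → FULL
col 5: top cell = 'O' → FULL
col 6: top cell = '.' → open

Answer: 0,1,2,3,6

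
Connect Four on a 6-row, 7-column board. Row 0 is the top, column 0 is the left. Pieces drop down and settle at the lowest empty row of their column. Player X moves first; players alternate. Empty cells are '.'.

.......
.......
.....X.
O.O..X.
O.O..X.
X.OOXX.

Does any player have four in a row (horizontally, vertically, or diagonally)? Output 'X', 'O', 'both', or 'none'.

X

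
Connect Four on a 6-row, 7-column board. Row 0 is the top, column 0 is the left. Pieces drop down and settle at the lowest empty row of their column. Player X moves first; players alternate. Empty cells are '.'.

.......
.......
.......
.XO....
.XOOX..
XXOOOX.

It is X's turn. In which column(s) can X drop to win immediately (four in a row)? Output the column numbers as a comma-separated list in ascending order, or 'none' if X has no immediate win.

col 0: drop X → no win
col 1: drop X → WIN!
col 2: drop X → no win
col 3: drop X → no win
col 4: drop X → no win
col 5: drop X → no win
col 6: drop X → no win

Answer: 1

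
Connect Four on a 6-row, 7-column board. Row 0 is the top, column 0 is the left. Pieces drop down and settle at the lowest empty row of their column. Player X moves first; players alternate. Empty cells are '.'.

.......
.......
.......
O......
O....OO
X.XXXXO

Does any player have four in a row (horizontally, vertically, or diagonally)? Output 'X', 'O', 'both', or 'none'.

X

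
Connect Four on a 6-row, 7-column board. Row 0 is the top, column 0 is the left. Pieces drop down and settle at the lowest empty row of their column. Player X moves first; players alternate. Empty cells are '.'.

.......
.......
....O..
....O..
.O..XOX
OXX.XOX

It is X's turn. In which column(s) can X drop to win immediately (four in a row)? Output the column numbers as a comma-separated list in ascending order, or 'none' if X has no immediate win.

col 0: drop X → no win
col 1: drop X → no win
col 2: drop X → no win
col 3: drop X → WIN!
col 4: drop X → no win
col 5: drop X → no win
col 6: drop X → no win

Answer: 3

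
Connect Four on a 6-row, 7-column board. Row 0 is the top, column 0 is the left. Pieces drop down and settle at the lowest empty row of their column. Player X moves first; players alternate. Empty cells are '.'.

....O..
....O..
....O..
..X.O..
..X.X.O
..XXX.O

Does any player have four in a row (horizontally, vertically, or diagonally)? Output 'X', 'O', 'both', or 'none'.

O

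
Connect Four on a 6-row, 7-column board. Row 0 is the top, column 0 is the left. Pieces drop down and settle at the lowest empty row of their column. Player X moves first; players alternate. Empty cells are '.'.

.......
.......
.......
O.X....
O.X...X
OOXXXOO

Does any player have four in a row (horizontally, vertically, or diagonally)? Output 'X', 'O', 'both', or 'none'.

none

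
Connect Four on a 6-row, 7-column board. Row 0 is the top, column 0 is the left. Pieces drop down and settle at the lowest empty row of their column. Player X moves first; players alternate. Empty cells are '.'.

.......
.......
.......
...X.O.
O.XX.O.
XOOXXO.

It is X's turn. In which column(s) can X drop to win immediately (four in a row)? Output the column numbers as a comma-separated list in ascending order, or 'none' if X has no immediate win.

col 0: drop X → no win
col 1: drop X → no win
col 2: drop X → no win
col 3: drop X → WIN!
col 4: drop X → no win
col 5: drop X → no win
col 6: drop X → no win

Answer: 3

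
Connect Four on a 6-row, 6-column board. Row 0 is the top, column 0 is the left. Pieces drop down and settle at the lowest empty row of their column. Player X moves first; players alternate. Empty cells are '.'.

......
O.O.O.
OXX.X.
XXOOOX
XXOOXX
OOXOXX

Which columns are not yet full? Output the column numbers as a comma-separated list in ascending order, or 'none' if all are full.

Answer: 0,1,2,3,4,5

Derivation:
col 0: top cell = '.' → open
col 1: top cell = '.' → open
col 2: top cell = '.' → open
col 3: top cell = '.' → open
col 4: top cell = '.' → open
col 5: top cell = '.' → open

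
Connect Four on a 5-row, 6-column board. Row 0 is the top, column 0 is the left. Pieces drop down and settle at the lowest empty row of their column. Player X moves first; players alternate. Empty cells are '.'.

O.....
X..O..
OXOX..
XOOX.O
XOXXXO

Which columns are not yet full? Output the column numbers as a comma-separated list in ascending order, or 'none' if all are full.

col 0: top cell = 'O' → FULL
col 1: top cell = '.' → open
col 2: top cell = '.' → open
col 3: top cell = '.' → open
col 4: top cell = '.' → open
col 5: top cell = '.' → open

Answer: 1,2,3,4,5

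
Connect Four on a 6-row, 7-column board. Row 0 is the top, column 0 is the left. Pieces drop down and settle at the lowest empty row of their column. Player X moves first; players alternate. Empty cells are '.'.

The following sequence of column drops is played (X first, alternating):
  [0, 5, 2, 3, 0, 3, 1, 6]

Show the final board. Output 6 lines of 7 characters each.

Move 1: X drops in col 0, lands at row 5
Move 2: O drops in col 5, lands at row 5
Move 3: X drops in col 2, lands at row 5
Move 4: O drops in col 3, lands at row 5
Move 5: X drops in col 0, lands at row 4
Move 6: O drops in col 3, lands at row 4
Move 7: X drops in col 1, lands at row 5
Move 8: O drops in col 6, lands at row 5

Answer: .......
.......
.......
.......
X..O...
XXXO.OO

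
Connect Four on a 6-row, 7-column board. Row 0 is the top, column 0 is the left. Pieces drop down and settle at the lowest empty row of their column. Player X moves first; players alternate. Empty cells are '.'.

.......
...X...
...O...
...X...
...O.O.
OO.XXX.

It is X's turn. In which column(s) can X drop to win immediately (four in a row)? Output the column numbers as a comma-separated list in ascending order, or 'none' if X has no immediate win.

Answer: 2,6

Derivation:
col 0: drop X → no win
col 1: drop X → no win
col 2: drop X → WIN!
col 3: drop X → no win
col 4: drop X → no win
col 5: drop X → no win
col 6: drop X → WIN!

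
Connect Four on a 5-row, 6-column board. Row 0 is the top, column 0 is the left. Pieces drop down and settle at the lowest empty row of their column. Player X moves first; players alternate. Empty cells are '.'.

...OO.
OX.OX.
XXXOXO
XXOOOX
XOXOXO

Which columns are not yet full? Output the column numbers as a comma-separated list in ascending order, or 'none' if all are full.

col 0: top cell = '.' → open
col 1: top cell = '.' → open
col 2: top cell = '.' → open
col 3: top cell = 'O' → FULL
col 4: top cell = 'O' → FULL
col 5: top cell = '.' → open

Answer: 0,1,2,5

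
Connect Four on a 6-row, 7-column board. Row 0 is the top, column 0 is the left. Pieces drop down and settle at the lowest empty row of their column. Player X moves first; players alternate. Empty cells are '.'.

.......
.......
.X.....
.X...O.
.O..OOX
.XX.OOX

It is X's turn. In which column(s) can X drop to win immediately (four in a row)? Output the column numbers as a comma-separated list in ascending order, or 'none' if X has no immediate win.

col 0: drop X → no win
col 1: drop X → no win
col 2: drop X → no win
col 3: drop X → no win
col 4: drop X → no win
col 5: drop X → no win
col 6: drop X → no win

Answer: none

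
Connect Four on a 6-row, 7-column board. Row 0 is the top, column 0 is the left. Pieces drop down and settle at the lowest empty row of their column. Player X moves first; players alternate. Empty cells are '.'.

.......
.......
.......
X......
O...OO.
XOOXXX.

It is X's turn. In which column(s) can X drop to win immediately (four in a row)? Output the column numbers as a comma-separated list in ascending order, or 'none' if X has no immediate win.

col 0: drop X → no win
col 1: drop X → no win
col 2: drop X → no win
col 3: drop X → no win
col 4: drop X → no win
col 5: drop X → no win
col 6: drop X → WIN!

Answer: 6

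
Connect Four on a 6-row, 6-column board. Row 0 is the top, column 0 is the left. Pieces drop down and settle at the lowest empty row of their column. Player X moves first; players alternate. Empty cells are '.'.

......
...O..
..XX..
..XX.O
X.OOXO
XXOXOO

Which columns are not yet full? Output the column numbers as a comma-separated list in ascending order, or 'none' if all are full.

Answer: 0,1,2,3,4,5

Derivation:
col 0: top cell = '.' → open
col 1: top cell = '.' → open
col 2: top cell = '.' → open
col 3: top cell = '.' → open
col 4: top cell = '.' → open
col 5: top cell = '.' → open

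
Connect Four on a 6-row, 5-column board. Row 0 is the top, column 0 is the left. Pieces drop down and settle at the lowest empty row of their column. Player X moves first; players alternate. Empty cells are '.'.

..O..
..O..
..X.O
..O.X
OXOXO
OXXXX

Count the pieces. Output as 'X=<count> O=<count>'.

X=8 O=8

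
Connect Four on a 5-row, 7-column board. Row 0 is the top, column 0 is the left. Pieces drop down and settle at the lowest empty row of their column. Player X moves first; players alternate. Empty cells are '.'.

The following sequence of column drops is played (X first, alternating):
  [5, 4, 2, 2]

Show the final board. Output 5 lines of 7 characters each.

Move 1: X drops in col 5, lands at row 4
Move 2: O drops in col 4, lands at row 4
Move 3: X drops in col 2, lands at row 4
Move 4: O drops in col 2, lands at row 3

Answer: .......
.......
.......
..O....
..X.OX.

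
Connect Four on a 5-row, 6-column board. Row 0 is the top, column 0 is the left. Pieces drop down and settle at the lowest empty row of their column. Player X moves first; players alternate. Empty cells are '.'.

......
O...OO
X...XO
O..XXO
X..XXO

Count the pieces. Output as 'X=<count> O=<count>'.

X=7 O=7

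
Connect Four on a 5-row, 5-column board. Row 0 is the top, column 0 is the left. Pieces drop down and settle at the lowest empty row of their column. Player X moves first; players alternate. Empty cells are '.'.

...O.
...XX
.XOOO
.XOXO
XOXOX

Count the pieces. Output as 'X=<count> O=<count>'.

X=8 O=8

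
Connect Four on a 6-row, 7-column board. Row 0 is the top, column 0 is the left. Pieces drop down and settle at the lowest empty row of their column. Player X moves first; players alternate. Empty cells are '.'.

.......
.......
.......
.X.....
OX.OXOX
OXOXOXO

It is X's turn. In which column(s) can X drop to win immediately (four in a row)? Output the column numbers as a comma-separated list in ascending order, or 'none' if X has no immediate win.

col 0: drop X → no win
col 1: drop X → WIN!
col 2: drop X → no win
col 3: drop X → no win
col 4: drop X → no win
col 5: drop X → no win
col 6: drop X → no win

Answer: 1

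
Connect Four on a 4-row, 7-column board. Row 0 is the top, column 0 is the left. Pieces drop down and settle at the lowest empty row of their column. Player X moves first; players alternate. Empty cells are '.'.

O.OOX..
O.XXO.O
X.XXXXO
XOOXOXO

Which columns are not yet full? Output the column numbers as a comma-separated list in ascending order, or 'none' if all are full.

Answer: 1,5,6

Derivation:
col 0: top cell = 'O' → FULL
col 1: top cell = '.' → open
col 2: top cell = 'O' → FULL
col 3: top cell = 'O' → FULL
col 4: top cell = 'X' → FULL
col 5: top cell = '.' → open
col 6: top cell = '.' → open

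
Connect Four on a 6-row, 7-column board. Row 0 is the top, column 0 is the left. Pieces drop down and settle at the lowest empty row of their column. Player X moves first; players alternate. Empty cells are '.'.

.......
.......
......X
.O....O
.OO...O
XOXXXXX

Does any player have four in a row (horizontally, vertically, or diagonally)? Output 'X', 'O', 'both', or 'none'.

X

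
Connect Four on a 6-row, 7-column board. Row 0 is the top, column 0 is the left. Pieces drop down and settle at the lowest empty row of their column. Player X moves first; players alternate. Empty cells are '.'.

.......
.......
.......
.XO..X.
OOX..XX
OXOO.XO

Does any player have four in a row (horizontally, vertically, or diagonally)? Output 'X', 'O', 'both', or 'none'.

none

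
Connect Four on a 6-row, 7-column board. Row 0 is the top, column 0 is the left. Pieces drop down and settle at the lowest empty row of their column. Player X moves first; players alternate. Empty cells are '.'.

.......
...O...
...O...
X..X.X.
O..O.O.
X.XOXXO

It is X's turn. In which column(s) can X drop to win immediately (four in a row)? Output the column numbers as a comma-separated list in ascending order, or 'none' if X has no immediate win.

col 0: drop X → no win
col 1: drop X → no win
col 2: drop X → no win
col 3: drop X → no win
col 4: drop X → no win
col 5: drop X → no win
col 6: drop X → no win

Answer: none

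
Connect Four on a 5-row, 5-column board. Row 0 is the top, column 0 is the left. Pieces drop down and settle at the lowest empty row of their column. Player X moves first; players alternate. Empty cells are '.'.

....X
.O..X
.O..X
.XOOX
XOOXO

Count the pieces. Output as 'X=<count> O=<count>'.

X=7 O=7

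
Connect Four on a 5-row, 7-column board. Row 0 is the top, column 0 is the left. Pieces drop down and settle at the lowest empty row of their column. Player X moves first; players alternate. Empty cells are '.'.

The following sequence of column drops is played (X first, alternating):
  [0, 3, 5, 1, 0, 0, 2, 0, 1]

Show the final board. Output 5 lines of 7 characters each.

Answer: .......
O......
O......
XX.....
XOXO.X.

Derivation:
Move 1: X drops in col 0, lands at row 4
Move 2: O drops in col 3, lands at row 4
Move 3: X drops in col 5, lands at row 4
Move 4: O drops in col 1, lands at row 4
Move 5: X drops in col 0, lands at row 3
Move 6: O drops in col 0, lands at row 2
Move 7: X drops in col 2, lands at row 4
Move 8: O drops in col 0, lands at row 1
Move 9: X drops in col 1, lands at row 3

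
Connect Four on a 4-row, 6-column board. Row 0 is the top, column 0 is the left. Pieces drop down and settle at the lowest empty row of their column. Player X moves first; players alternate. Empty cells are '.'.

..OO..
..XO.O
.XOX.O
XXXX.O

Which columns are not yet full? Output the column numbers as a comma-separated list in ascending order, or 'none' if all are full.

Answer: 0,1,4,5

Derivation:
col 0: top cell = '.' → open
col 1: top cell = '.' → open
col 2: top cell = 'O' → FULL
col 3: top cell = 'O' → FULL
col 4: top cell = '.' → open
col 5: top cell = '.' → open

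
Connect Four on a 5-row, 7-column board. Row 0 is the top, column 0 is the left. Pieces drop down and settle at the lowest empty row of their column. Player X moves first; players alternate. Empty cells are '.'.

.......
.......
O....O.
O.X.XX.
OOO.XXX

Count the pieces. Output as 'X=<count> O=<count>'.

X=6 O=6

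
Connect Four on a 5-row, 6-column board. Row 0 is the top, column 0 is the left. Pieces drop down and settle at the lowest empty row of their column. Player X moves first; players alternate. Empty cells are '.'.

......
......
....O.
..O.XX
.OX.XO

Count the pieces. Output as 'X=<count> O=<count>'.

X=4 O=4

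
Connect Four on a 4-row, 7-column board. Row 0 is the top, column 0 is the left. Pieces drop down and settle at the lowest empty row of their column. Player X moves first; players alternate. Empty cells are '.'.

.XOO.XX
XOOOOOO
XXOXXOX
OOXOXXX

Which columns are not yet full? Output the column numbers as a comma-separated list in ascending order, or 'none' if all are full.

Answer: 0,4

Derivation:
col 0: top cell = '.' → open
col 1: top cell = 'X' → FULL
col 2: top cell = 'O' → FULL
col 3: top cell = 'O' → FULL
col 4: top cell = '.' → open
col 5: top cell = 'X' → FULL
col 6: top cell = 'X' → FULL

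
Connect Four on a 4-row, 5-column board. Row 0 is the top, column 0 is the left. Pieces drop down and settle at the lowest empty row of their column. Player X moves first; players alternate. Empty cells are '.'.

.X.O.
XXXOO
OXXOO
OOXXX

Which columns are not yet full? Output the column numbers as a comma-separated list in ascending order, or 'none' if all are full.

col 0: top cell = '.' → open
col 1: top cell = 'X' → FULL
col 2: top cell = '.' → open
col 3: top cell = 'O' → FULL
col 4: top cell = '.' → open

Answer: 0,2,4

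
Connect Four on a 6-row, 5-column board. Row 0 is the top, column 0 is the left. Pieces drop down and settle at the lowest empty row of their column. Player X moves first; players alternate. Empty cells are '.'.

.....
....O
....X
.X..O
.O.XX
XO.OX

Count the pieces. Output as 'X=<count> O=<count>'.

X=6 O=5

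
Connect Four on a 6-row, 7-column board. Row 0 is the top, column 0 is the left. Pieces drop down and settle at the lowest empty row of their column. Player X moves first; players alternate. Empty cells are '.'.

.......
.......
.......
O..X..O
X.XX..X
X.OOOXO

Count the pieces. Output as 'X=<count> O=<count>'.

X=7 O=6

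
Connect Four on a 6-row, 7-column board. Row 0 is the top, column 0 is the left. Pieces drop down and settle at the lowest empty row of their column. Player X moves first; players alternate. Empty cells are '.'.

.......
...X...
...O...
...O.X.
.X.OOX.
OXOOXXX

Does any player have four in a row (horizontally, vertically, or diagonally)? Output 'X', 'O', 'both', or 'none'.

O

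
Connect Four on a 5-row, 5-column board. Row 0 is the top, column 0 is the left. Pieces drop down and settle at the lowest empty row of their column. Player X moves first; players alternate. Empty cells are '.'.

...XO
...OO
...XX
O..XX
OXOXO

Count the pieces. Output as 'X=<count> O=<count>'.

X=7 O=7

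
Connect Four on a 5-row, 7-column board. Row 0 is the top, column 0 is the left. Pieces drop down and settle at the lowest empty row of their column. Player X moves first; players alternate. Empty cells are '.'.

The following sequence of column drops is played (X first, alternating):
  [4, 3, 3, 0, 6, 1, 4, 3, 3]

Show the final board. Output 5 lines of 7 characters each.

Answer: .......
...X...
...O...
...XX..
OO.OX.X

Derivation:
Move 1: X drops in col 4, lands at row 4
Move 2: O drops in col 3, lands at row 4
Move 3: X drops in col 3, lands at row 3
Move 4: O drops in col 0, lands at row 4
Move 5: X drops in col 6, lands at row 4
Move 6: O drops in col 1, lands at row 4
Move 7: X drops in col 4, lands at row 3
Move 8: O drops in col 3, lands at row 2
Move 9: X drops in col 3, lands at row 1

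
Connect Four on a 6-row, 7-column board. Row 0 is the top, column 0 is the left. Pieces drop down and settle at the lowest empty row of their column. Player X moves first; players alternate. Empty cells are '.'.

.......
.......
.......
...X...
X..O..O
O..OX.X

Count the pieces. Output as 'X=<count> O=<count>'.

X=4 O=4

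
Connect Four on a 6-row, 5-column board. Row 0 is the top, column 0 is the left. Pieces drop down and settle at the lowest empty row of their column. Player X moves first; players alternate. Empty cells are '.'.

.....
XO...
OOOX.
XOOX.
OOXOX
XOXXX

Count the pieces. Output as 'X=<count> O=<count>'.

X=10 O=10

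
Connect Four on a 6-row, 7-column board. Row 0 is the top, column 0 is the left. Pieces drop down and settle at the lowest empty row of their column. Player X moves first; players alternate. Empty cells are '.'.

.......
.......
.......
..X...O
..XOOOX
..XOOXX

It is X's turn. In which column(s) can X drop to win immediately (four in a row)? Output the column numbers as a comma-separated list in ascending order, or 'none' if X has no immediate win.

Answer: 2

Derivation:
col 0: drop X → no win
col 1: drop X → no win
col 2: drop X → WIN!
col 3: drop X → no win
col 4: drop X → no win
col 5: drop X → no win
col 6: drop X → no win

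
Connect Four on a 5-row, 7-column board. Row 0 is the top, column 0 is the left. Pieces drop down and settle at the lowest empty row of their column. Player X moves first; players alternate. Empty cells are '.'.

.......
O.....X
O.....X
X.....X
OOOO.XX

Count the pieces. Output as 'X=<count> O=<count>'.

X=6 O=6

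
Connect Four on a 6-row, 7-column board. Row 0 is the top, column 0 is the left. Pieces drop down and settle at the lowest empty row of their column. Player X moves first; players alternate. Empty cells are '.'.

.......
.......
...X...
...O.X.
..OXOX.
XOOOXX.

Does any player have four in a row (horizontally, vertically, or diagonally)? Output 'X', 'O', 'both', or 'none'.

none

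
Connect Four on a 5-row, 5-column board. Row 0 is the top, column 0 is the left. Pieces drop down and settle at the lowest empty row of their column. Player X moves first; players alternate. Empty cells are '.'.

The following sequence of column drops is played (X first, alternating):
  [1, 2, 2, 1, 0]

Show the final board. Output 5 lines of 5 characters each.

Answer: .....
.....
.....
.OX..
XXO..

Derivation:
Move 1: X drops in col 1, lands at row 4
Move 2: O drops in col 2, lands at row 4
Move 3: X drops in col 2, lands at row 3
Move 4: O drops in col 1, lands at row 3
Move 5: X drops in col 0, lands at row 4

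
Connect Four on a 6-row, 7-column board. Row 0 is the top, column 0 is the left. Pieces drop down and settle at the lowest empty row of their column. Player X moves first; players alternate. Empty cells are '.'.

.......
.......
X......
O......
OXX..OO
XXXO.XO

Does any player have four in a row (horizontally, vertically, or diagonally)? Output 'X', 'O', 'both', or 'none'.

none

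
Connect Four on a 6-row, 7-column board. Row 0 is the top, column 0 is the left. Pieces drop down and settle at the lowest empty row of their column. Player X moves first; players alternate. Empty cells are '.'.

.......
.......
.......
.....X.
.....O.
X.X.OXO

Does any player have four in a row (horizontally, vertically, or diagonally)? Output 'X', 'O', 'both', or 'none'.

none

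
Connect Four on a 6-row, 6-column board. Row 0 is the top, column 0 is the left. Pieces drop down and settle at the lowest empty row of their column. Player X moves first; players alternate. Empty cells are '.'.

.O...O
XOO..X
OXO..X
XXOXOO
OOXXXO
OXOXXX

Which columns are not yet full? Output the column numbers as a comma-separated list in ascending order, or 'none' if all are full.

Answer: 0,2,3,4

Derivation:
col 0: top cell = '.' → open
col 1: top cell = 'O' → FULL
col 2: top cell = '.' → open
col 3: top cell = '.' → open
col 4: top cell = '.' → open
col 5: top cell = 'O' → FULL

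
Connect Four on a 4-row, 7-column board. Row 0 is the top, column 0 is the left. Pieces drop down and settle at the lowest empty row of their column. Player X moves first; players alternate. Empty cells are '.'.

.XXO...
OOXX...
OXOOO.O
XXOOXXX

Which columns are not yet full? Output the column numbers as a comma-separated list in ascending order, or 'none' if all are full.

col 0: top cell = '.' → open
col 1: top cell = 'X' → FULL
col 2: top cell = 'X' → FULL
col 3: top cell = 'O' → FULL
col 4: top cell = '.' → open
col 5: top cell = '.' → open
col 6: top cell = '.' → open

Answer: 0,4,5,6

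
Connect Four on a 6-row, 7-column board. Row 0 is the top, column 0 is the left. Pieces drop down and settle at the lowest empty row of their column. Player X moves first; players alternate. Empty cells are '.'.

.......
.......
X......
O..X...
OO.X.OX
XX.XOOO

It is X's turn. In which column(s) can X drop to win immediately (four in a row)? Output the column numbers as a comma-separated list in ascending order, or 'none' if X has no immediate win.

col 0: drop X → no win
col 1: drop X → no win
col 2: drop X → WIN!
col 3: drop X → WIN!
col 4: drop X → no win
col 5: drop X → no win
col 6: drop X → no win

Answer: 2,3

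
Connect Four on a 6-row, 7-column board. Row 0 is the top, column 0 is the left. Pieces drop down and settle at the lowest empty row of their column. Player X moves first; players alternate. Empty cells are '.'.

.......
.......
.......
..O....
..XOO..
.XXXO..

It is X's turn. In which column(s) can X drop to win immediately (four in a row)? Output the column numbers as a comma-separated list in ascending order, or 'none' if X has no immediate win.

col 0: drop X → WIN!
col 1: drop X → no win
col 2: drop X → no win
col 3: drop X → no win
col 4: drop X → no win
col 5: drop X → no win
col 6: drop X → no win

Answer: 0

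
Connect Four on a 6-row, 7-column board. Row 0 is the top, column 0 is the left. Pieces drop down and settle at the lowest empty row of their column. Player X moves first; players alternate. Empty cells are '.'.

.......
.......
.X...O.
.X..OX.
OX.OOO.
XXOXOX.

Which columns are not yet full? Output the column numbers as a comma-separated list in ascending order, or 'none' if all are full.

Answer: 0,1,2,3,4,5,6

Derivation:
col 0: top cell = '.' → open
col 1: top cell = '.' → open
col 2: top cell = '.' → open
col 3: top cell = '.' → open
col 4: top cell = '.' → open
col 5: top cell = '.' → open
col 6: top cell = '.' → open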